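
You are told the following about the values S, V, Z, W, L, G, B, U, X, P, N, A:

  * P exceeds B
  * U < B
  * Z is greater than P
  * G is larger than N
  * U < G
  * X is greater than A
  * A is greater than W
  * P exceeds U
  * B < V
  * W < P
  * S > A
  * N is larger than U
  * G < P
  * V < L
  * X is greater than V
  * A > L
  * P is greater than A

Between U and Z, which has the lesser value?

U

U < B and B < V give U < V.
Then V < L extends the chain to L.
With L < A: U < B < V < L < A.
With A < P: U < B < V < L < A < P.
Then P < Z extends the chain to Z.
So U < Z; U is the smaller of the two.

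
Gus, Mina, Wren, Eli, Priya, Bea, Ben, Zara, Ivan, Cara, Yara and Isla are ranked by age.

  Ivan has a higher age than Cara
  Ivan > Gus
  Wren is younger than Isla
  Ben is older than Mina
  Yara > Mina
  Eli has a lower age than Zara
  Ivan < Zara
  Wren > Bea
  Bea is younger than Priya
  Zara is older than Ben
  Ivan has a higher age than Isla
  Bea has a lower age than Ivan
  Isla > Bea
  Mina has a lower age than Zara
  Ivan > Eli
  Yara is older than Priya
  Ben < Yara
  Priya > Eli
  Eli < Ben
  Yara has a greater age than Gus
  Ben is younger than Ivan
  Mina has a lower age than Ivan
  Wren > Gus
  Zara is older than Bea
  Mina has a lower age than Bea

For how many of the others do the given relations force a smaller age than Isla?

Directly below Isla: Bea, Wren.
One step further: Mina, Gus (4 so far).
Nothing else is reachable below Isla; 4 in all.

4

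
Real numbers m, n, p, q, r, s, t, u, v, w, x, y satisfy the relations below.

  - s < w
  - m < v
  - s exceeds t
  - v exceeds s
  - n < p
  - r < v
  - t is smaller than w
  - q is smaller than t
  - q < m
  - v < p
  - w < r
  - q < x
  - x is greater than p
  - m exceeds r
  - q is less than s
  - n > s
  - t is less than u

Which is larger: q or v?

v

The relevant relations are q < t; t < s; s < w; w < r; r < m; m < v.
Together: q < t < s < w < r < m < v.
So q < v; v is the larger of the two.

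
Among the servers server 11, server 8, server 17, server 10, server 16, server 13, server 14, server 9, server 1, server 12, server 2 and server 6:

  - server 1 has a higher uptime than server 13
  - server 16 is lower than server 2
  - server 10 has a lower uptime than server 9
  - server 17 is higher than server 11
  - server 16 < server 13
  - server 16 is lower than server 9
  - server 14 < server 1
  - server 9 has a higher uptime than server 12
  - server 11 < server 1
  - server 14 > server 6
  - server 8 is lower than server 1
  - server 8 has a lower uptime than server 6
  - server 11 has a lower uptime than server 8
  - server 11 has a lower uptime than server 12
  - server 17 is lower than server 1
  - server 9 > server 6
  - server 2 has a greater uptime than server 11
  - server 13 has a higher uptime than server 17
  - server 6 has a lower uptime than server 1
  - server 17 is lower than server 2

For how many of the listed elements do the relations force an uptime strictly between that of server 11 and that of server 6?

Chaining upward from server 11 reaches: server 17, server 8, server 12, server 13, server 14, server 9, server 2, server 1.
Chaining downward from server 6 reaches: server 8.
Strictly between server 11 and server 6 are those in both lists: server 8 — 1 element.

1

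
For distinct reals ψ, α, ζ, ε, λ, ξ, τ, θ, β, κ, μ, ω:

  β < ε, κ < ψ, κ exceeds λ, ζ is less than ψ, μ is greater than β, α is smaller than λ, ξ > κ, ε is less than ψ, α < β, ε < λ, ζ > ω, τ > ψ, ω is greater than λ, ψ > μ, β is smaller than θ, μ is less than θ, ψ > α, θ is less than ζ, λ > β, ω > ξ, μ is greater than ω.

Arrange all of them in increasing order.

α < β < ε < λ < κ < ξ < ω < μ < θ < ζ < ψ < τ

The consecutive links are each given: α < β; β < ε; ε < λ; λ < κ; κ < ξ; ξ < ω; ω < μ; μ < θ; θ < ζ; ζ < ψ; ψ < τ.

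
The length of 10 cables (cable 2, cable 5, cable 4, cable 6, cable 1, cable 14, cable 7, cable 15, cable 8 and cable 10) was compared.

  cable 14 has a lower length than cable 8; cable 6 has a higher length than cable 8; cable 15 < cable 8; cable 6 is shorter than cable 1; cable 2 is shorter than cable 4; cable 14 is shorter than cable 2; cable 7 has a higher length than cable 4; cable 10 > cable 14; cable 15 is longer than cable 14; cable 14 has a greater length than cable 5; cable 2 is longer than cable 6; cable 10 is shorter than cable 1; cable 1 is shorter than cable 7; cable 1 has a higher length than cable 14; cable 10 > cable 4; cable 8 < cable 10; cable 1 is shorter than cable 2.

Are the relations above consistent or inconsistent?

inconsistent

Chaining the given relations yields cable 2 < cable 4 < cable 10 < cable 1, so cable 2 < cable 1. But one relation states cable 1 < cable 2. These cannot both hold.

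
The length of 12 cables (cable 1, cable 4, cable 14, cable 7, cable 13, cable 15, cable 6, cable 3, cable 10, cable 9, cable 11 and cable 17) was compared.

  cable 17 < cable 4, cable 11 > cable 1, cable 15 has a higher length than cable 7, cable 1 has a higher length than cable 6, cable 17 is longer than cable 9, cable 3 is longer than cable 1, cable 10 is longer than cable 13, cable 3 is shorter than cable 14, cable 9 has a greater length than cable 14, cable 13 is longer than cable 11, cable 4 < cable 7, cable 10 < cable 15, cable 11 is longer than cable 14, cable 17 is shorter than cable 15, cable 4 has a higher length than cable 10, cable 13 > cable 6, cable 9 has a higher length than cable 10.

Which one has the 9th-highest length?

Chaining the given pairs: cable 6 < cable 1 < cable 3 < cable 14 < cable 11 < cable 13 < cable 10 < cable 9 < cable 17 < cable 4 < cable 7 < cable 15.
The 9th largest is cable 14.

cable 14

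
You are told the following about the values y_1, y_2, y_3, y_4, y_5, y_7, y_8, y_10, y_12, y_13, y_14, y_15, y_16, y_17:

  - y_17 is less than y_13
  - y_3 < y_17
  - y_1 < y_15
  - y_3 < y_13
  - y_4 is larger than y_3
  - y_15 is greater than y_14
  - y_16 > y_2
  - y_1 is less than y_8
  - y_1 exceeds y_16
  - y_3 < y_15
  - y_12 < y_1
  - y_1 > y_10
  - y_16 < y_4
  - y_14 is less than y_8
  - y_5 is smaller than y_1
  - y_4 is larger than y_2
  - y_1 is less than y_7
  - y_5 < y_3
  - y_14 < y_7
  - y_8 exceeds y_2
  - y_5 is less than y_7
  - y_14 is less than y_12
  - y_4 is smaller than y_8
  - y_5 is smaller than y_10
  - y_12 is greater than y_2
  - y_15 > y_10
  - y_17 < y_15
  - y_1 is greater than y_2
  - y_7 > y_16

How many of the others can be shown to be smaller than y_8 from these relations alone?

9

The elements the relations force below y_8 are y_5, y_2, y_14, y_12, y_16, y_10, y_3, y_1, y_4 — no chain reaches any other.
That is 9.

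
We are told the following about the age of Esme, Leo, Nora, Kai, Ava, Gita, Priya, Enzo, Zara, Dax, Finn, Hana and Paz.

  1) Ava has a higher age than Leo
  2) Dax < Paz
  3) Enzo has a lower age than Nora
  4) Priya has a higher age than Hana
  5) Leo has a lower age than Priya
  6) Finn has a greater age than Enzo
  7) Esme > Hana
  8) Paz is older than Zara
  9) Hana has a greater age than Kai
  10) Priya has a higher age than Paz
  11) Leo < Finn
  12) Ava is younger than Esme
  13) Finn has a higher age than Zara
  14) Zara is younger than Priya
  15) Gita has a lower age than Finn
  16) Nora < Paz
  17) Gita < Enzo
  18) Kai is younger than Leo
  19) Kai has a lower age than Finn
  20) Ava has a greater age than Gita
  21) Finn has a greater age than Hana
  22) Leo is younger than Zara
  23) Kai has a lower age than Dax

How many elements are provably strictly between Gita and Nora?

Chaining upward from Gita reaches: Enzo, Ava, Finn, Paz, Priya, Esme.
Chaining downward from Nora reaches: Enzo.
Strictly between Gita and Nora are those in both lists: Enzo — 1 element.

1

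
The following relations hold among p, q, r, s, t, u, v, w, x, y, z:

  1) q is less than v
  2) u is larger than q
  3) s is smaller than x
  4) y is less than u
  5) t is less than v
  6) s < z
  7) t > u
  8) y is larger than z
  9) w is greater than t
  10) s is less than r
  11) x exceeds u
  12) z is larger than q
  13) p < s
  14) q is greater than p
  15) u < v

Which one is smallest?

q is not least since p < q; s is not least since p < s; z is not least since s < z; r is not least since s < r; y is not least since z < y; u is not least since y < u; t is not least since u < t; x is not least since u < x; w is not least since t < w; v is not least since t < v.
Only p has nothing below it, so p is the smallest.

p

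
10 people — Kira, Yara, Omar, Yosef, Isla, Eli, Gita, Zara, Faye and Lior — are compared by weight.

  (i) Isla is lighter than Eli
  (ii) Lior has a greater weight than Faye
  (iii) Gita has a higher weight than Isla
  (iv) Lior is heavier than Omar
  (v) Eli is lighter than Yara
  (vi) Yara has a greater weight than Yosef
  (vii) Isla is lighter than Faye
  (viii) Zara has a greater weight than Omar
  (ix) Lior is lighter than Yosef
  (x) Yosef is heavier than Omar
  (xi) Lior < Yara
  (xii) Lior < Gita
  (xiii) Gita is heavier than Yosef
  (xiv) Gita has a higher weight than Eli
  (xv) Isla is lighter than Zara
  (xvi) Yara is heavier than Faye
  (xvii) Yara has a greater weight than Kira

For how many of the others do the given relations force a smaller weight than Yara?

7

From Yara the given relations immediately reach Faye, Lior, Kira, Yosef, Eli.
From those, Isla, Omar — 7 in total.
Nothing else is reachable below Yara; 7 in all.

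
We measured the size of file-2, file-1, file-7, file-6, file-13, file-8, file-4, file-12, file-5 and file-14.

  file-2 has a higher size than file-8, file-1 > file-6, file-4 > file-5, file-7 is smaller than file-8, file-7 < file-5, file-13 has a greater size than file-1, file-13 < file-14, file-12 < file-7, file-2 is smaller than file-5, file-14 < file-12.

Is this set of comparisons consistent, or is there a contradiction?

consistent

Every relation is compatible with file-6 < file-1 < file-13 < file-14 < file-12 < file-7 < file-8 < file-2 < file-5 < file-4; the set is consistent.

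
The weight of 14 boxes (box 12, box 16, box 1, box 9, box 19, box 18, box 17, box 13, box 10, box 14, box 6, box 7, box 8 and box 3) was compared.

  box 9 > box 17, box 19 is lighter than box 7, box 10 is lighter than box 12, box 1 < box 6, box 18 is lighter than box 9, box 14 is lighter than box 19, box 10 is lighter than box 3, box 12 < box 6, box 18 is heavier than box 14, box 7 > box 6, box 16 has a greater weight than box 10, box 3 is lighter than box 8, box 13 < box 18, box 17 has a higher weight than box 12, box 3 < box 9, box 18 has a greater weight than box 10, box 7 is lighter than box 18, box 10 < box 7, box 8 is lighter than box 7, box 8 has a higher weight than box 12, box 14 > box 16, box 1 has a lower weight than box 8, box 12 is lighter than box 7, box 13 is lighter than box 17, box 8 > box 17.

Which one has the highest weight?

box 9

Chaining downward from box 9: directly below it, box 3, box 17, box 18; then box 10, box 12, box 14, box 13, box 7; then box 16, box 6, box 19, box 8; then box 1.
That covers every other element, and nothing is given above box 9, so box 9 is the highest weight.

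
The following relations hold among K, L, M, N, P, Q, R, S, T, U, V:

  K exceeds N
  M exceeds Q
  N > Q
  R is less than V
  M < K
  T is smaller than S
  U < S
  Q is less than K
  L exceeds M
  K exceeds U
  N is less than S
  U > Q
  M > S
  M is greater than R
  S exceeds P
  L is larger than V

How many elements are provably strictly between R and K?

Chaining upward from R reaches: V, M, L.
Chaining downward from K reaches: Q, U, T, N, P, S, M.
Strictly between R and K are those in both lists: M — 1 element.

1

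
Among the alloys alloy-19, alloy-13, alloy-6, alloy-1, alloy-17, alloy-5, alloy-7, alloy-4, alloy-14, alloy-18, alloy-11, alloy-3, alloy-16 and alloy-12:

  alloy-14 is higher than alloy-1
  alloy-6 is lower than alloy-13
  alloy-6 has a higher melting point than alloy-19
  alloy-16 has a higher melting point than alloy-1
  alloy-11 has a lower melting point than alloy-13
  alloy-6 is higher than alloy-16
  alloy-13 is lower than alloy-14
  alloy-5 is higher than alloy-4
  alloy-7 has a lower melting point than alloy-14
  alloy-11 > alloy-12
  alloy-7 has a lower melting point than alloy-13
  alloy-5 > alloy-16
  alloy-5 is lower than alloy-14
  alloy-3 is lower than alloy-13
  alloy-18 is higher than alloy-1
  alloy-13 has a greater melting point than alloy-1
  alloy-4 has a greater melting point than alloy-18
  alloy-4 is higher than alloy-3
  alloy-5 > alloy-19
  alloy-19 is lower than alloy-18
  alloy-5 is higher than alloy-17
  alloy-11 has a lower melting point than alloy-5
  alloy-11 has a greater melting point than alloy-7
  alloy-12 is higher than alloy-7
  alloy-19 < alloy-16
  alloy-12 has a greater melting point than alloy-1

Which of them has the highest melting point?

alloy-14

alloy-17 is not greatest since alloy-17 < alloy-5; alloy-19 is not greatest since alloy-19 < alloy-18; alloy-7 is not greatest since alloy-7 < alloy-11; alloy-1 is not greatest since alloy-1 < alloy-12; alloy-3 is not greatest since alloy-3 < alloy-4; alloy-16 is not greatest since alloy-16 < alloy-5; alloy-18 is not greatest since alloy-18 < alloy-4; alloy-12 is not greatest since alloy-12 < alloy-11; alloy-11 is not greatest since alloy-11 < alloy-13; alloy-4 is not greatest since alloy-4 < alloy-5; alloy-5 is not greatest since alloy-5 < alloy-14; alloy-6 is not greatest since alloy-6 < alloy-13; alloy-13 is not greatest since alloy-13 < alloy-14.
Only alloy-14 has nothing above it, so alloy-14 is the highest melting point.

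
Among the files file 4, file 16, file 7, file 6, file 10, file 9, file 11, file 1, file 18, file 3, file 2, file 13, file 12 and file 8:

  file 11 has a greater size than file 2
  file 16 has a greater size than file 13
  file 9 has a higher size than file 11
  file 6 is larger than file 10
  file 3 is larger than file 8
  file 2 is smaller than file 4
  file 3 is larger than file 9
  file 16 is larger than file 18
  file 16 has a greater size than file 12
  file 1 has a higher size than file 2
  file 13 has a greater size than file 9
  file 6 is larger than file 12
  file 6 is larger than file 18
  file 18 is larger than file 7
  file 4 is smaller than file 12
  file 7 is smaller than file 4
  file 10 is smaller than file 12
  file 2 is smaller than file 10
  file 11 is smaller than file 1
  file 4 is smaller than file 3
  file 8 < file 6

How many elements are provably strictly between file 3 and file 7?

Chaining upward from file 7 reaches: file 18, file 4, file 12, file 16, file 6.
Chaining downward from file 3 reaches: file 2, file 8, file 11, file 9, file 4.
Strictly between file 7 and file 3 are those in both lists: file 4 — 1 element.

1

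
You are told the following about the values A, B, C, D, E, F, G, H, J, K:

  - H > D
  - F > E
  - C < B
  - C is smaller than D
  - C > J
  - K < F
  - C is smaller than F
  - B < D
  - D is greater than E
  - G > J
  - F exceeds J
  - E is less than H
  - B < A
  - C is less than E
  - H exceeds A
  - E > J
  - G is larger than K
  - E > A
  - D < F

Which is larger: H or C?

C < B and B < A give C < A.
With A < E: C < B < A < E.
Then E < D extends the chain to D.
With D < H: C < B < A < E < D < H.
So C < H; H is the larger of the two.

H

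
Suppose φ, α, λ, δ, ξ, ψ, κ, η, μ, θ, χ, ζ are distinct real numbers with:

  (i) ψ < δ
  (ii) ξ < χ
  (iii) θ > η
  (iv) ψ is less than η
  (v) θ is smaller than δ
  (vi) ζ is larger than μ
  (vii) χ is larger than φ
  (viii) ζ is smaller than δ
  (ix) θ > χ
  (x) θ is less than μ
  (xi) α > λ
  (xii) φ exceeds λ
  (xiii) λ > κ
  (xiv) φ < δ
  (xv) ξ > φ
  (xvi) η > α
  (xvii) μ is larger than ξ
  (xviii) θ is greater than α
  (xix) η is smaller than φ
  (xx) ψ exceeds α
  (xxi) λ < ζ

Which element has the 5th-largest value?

Chaining the given pairs: κ < λ < α < ψ < η < φ < ξ < χ < θ < μ < ζ < δ.
The 5th largest is χ.

χ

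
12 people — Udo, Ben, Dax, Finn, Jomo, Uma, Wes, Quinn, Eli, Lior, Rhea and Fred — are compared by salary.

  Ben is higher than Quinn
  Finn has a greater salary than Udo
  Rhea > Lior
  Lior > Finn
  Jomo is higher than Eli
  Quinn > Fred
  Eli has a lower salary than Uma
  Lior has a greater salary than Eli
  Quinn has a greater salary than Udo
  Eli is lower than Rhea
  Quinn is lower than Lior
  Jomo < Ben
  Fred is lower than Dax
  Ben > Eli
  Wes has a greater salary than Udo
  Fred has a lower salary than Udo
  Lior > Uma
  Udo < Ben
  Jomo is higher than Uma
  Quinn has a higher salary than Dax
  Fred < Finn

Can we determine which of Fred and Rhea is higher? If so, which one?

Rhea

The relevant relations are Fred < Udo; Udo < Finn; Finn < Lior; Lior < Rhea.
Together: Fred < Udo < Finn < Lior < Rhea.
So Rhea is higher.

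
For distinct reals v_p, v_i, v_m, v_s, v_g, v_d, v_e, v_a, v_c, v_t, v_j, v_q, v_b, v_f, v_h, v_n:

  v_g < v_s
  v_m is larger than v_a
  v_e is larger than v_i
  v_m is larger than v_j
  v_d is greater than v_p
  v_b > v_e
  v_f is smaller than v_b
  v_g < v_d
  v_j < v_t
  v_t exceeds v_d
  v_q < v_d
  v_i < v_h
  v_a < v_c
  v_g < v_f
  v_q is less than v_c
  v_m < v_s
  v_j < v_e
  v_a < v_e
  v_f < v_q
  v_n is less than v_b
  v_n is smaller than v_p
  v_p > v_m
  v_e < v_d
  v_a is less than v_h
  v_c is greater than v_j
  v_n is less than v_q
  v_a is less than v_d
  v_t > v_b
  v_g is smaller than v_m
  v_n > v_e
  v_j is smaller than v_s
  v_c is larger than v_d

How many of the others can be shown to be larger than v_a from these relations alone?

11

Directly above v_a: v_e, v_m, v_h, v_d, v_c.
One step further: v_n, v_p, v_s, v_b, v_t (10 so far).
One step further: v_q (11 so far).
Nothing else is reachable above v_a; 11 in all.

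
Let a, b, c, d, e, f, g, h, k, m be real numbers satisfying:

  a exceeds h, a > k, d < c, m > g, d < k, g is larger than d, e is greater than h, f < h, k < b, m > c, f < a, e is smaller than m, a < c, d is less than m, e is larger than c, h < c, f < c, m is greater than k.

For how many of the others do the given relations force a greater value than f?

Directly above f: h, a, c.
One step further: e, m (5 so far).
No other element is forced above f by the given relations, so the count is 5.

5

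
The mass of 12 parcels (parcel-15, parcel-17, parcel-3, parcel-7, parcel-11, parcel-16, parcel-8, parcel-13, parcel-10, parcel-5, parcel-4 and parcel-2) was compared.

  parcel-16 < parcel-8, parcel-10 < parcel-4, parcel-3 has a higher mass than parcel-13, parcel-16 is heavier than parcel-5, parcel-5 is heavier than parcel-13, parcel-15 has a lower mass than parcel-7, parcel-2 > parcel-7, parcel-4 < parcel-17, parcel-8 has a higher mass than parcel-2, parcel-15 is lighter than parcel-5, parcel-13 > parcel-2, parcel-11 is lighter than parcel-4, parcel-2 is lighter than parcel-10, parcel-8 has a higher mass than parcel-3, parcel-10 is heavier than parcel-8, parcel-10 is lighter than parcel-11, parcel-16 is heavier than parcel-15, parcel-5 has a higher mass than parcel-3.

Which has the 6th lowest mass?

parcel-5

Piecing the relations together gives one ordering: parcel-15 < parcel-7 < parcel-2 < parcel-13 < parcel-3 < parcel-5 < parcel-16 < parcel-8 < parcel-10 < parcel-11 < parcel-4 < parcel-17.
Counting 6 from the smallest end gives parcel-5.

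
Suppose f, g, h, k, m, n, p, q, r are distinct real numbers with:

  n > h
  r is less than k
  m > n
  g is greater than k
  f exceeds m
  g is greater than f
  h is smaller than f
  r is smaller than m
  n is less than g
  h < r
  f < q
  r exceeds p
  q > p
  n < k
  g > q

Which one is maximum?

p is not greatest since p < q; h is not greatest since h < r; r is not greatest since r < m; n is not greatest since n < g; m is not greatest since m < f; f is not greatest since f < g; k is not greatest since k < g; q is not greatest since q < g.
Only g has nothing above it, so g is the maximum.

g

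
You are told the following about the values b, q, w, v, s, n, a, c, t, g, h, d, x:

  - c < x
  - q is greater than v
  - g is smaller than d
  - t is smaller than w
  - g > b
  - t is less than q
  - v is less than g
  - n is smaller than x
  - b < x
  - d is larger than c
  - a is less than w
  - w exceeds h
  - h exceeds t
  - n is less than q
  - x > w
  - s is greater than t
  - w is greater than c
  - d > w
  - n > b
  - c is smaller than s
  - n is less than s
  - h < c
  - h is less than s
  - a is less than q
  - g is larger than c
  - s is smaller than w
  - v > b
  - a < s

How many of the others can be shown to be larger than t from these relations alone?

From t the given relations immediately reach h, s, q, w.
From those, c, d, x — 7 in total.
From those, g — 8 in total.
Nothing else is reachable above t; 8 in all.

8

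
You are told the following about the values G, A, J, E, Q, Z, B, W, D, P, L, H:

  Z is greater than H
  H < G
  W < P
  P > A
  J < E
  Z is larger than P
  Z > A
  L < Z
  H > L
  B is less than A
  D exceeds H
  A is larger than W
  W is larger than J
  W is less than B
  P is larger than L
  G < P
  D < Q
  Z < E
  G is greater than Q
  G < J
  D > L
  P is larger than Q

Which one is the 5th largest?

The consecutive relations fix a unique order: L < H < D < Q < G < J < W < B < A < P < Z < E.
The 5th largest is B.

B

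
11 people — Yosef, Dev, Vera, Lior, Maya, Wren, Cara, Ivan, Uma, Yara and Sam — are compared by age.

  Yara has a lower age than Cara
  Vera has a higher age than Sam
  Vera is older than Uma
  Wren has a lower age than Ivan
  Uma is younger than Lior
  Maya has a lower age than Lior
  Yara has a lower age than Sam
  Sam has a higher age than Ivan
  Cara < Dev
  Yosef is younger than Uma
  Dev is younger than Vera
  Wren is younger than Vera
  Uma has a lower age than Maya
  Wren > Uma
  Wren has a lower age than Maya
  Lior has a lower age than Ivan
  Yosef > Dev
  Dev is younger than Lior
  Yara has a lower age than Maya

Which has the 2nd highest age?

Piecing the relations together gives one ordering: Yara < Cara < Dev < Yosef < Uma < Wren < Maya < Lior < Ivan < Sam < Vera.
Counting 2 from the largest end gives Sam.

Sam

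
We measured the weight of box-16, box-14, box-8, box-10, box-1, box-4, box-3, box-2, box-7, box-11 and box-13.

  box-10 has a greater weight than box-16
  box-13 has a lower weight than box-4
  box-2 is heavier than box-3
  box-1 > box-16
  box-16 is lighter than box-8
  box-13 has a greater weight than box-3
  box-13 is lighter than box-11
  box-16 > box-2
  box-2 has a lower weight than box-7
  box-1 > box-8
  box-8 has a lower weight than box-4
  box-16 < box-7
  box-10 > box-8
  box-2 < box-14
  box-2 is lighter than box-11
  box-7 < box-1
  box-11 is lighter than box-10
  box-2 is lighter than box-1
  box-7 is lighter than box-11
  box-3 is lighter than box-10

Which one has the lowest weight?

box-2 is not least since box-3 < box-2; box-13 is not least since box-3 < box-13; box-16 is not least since box-2 < box-16; box-8 is not least since box-16 < box-8; box-4 is not least since box-13 < box-4; box-7 is not least since box-2 < box-7; box-1 is not least since box-16 < box-1; box-14 is not least since box-2 < box-14; box-11 is not least since box-2 < box-11; box-10 is not least since box-16 < box-10.
Only box-3 has nothing below it, so box-3 is the lowest weight.

box-3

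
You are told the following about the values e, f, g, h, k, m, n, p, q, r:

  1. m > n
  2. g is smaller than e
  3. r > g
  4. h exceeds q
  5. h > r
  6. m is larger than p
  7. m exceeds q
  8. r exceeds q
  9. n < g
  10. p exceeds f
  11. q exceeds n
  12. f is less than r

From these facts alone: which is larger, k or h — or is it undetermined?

undetermined

Following every chain through k: nothing is chained to k.
h is not reached, and no chain runs the other way from h to k.
So the given relations leave the order of k and h undetermined.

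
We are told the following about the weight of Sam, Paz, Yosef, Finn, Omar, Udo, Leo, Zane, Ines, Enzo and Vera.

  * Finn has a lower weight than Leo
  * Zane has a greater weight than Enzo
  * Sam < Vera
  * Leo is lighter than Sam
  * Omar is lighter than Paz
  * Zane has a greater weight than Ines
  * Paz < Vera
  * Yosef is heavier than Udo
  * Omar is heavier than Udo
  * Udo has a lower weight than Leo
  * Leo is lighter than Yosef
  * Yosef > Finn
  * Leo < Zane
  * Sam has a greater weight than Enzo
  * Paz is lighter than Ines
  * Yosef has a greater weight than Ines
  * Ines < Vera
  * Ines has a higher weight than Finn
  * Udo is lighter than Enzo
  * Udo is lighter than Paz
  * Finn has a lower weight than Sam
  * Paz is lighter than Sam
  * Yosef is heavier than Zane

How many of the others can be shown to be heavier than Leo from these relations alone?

4

Directly above Leo: Zane, Yosef, Sam.
One step further: Vera (4 so far).
Nothing else is reachable above Leo; 4 in all.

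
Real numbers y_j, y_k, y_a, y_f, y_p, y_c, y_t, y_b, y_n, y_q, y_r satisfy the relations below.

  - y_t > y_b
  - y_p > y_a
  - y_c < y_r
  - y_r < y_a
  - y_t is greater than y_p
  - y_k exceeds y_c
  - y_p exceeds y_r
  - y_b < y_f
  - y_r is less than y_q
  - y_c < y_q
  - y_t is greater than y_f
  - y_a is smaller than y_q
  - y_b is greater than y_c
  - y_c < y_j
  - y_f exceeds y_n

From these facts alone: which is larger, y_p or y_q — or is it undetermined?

Following every chain through y_p: above y_p we get y_t; below y_p we get y_c, y_r, y_a.
y_q is not reached, and no chain runs the other way from y_q to y_p.
So the given relations leave the order of y_p and y_q undetermined.

undetermined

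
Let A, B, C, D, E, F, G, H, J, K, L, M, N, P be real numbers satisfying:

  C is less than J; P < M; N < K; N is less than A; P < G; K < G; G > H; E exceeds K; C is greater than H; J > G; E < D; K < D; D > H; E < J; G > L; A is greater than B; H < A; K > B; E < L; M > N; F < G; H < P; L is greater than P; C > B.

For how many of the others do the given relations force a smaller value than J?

10

From J the given relations immediately reach E, C, G.
From those, B, F, H, P, K, L — 9 in total.
From those, N — 10 in total.
Nothing else is reachable below J; 10 in all.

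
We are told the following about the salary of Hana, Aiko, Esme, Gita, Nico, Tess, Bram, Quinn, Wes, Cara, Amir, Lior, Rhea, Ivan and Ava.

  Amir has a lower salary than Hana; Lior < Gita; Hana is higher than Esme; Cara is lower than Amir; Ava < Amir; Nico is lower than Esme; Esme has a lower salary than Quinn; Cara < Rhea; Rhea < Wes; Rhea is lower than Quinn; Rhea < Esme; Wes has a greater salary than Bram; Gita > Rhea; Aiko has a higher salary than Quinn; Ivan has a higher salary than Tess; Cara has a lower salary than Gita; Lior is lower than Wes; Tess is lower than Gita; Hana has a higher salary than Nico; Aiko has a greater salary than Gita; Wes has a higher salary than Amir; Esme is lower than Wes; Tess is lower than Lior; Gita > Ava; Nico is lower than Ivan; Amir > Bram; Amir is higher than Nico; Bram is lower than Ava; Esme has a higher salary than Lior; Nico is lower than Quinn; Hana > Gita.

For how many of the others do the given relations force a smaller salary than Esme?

5

The elements the relations force below Esme are Cara, Rhea, Nico, Tess, Lior — no chain reaches any other.
That is 5.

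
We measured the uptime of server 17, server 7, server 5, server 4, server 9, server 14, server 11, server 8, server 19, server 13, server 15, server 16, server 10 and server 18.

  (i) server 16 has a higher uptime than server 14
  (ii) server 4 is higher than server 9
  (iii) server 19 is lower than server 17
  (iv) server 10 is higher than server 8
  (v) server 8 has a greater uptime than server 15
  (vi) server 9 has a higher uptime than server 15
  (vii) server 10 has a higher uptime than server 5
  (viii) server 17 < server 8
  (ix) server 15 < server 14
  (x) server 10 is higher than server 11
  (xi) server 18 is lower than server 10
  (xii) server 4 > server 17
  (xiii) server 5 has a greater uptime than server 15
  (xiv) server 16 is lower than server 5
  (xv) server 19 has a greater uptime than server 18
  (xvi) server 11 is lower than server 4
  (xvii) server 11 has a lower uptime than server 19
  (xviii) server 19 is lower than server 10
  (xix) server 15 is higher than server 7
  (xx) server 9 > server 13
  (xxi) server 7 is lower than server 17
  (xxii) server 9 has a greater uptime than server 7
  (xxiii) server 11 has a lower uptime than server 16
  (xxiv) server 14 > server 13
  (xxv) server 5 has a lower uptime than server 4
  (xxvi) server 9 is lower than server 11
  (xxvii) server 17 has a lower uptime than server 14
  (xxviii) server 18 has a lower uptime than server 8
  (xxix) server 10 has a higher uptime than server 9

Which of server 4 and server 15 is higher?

Link the given pairs in sequence: server 15 < server 9; server 9 < server 11; server 11 < server 19; server 19 < server 17; server 17 < server 14; server 14 < server 16; server 16 < server 5; server 5 < server 4.
Chaining these gives server 15 < server 9 < server 11 < server 19 < server 17 < server 14 < server 16 < server 5 < server 4.
So server 15 < server 4; server 4 is the higher of the two.

server 4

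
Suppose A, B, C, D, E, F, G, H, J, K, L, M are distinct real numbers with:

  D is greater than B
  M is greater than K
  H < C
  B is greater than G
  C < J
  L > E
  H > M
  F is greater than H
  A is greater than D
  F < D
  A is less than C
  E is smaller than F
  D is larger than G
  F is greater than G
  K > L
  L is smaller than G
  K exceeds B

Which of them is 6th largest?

The consecutive relations fix a unique order: E < L < G < B < K < M < H < F < D < A < C < J.
Counting 6 from the largest end gives H.

H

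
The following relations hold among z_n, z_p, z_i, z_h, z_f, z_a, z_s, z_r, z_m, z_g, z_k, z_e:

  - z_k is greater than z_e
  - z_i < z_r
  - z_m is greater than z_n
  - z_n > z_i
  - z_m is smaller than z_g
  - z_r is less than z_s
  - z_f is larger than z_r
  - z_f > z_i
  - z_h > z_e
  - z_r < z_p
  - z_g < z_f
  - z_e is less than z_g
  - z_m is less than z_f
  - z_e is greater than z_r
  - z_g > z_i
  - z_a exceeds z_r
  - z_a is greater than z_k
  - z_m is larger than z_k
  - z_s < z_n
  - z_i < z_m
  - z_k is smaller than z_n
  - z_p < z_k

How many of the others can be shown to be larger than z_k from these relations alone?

5

From z_k the given relations immediately reach z_n, z_m, z_a.
From those, z_g, z_f — 5 in total.
Nothing else is reachable above z_k; 5 in all.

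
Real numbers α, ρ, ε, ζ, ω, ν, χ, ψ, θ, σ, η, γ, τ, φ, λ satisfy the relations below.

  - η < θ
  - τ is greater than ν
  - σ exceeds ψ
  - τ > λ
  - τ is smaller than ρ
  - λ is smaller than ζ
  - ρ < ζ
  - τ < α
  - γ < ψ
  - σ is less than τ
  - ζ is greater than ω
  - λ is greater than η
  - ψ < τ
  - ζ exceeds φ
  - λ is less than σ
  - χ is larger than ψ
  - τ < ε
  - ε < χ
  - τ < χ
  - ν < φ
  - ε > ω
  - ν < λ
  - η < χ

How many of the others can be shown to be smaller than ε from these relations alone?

Directly below ε: τ, ω.
One step further: ν, λ, ψ, σ (6 so far).
One step further: η, γ (8 so far).
Nothing else is reachable below ε; 8 in all.

8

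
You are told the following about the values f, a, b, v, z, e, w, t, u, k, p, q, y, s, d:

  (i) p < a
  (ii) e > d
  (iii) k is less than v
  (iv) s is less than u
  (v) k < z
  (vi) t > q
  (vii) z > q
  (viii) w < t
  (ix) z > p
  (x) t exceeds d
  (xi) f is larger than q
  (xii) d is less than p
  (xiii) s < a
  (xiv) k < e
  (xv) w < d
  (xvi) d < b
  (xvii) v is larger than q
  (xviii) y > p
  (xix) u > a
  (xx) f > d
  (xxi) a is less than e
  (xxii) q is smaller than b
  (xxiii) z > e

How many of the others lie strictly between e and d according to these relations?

2

Chaining upward from d reaches: p, f, y, t, b, a, u, z.
Chaining downward from e reaches: k, w, s, p, a.
Strictly between d and e are those in both lists: p, a — 2 elements.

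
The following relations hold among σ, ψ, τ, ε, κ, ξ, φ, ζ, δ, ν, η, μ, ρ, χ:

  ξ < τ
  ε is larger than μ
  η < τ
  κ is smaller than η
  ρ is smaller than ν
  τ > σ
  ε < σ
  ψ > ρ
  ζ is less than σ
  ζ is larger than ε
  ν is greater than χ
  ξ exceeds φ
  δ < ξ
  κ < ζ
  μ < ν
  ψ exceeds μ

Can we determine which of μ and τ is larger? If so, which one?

τ

μ < ε < ζ < σ < τ, by transitivity through ε, ζ, σ.
So τ is larger.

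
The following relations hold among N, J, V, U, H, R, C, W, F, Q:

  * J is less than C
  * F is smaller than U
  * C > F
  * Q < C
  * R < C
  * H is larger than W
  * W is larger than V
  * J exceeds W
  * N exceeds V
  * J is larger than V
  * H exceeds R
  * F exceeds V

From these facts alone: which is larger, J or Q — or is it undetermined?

Following every chain through Q: above Q we get C.
J is not reached, and no chain runs the other way from J to Q.
So the given relations leave the order of Q and J undetermined.

undetermined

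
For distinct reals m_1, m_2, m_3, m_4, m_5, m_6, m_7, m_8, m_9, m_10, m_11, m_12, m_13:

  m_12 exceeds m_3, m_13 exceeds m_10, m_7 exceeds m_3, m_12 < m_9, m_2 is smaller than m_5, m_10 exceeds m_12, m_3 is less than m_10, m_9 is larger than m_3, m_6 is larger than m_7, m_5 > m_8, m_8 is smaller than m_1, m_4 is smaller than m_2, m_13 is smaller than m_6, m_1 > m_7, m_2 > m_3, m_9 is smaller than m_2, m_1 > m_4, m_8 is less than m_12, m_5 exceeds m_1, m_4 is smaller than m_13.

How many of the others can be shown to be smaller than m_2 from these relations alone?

5

From m_2 the given relations immediately reach m_3, m_4, m_9.
From those, m_12 — 4 in total.
From those, m_8 — 5 in total.
No other element is forced below m_2 by the given relations, so the count is 5.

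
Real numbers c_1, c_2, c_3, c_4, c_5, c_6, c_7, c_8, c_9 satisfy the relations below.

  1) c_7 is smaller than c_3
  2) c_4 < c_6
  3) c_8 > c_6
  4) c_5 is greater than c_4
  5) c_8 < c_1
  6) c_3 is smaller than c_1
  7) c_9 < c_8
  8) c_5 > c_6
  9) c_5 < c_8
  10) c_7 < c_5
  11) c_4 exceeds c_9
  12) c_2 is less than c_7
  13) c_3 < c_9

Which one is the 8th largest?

The consecutive relations fix a unique order: c_2 < c_7 < c_3 < c_9 < c_4 < c_6 < c_5 < c_8 < c_1.
The 8th largest is c_7.

c_7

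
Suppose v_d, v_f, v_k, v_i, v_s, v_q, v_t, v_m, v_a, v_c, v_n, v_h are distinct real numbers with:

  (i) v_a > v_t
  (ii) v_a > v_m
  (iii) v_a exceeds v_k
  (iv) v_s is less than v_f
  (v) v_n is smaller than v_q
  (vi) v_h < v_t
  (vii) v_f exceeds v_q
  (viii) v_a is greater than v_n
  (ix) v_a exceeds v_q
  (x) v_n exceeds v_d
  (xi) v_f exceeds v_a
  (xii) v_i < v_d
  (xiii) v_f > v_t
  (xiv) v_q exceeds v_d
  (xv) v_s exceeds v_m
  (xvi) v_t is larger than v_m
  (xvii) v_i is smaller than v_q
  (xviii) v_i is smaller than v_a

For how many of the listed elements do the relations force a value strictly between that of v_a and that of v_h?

The relations place v_h below v_a. An element lies strictly between them when it is forced above v_h and also forced below v_a.
Above v_h: {v_t, v_f}. Below v_a: {v_i, v_m, v_d, v_k, v_n, v_t, v_q}.
Intersection: {v_t} — 1.

1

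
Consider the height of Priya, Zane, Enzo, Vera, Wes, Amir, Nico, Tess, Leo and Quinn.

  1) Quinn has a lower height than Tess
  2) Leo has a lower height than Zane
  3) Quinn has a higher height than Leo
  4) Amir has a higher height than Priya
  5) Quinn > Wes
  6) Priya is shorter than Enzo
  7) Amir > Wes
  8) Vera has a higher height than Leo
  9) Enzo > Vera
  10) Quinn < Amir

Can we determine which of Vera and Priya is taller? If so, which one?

undetermined

Following every chain through Priya: above Priya we get Amir, Enzo.
Vera is not reached, and no chain runs the other way from Vera to Priya.
So the given relations leave the order of Priya and Vera undetermined.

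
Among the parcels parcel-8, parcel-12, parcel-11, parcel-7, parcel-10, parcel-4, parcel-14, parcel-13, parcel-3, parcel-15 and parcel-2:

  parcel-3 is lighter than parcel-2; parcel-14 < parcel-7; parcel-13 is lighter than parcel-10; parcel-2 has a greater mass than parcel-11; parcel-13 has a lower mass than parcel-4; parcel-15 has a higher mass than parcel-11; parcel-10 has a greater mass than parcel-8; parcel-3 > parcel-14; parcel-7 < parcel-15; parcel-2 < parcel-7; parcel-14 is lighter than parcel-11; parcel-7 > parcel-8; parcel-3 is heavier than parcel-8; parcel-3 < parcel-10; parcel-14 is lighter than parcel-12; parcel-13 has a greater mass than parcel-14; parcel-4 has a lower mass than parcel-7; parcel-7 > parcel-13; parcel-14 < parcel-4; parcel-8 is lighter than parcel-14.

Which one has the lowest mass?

parcel-14 is not least since parcel-8 < parcel-14; parcel-3 is not least since parcel-8 < parcel-3; parcel-11 is not least since parcel-14 < parcel-11; parcel-13 is not least since parcel-14 < parcel-13; parcel-2 is not least since parcel-3 < parcel-2; parcel-4 is not least since parcel-13 < parcel-4; parcel-7 is not least since parcel-2 < parcel-7; parcel-10 is not least since parcel-8 < parcel-10; parcel-12 is not least since parcel-14 < parcel-12; parcel-15 is not least since parcel-11 < parcel-15.
Only parcel-8 has nothing below it, so parcel-8 is the lowest mass.

parcel-8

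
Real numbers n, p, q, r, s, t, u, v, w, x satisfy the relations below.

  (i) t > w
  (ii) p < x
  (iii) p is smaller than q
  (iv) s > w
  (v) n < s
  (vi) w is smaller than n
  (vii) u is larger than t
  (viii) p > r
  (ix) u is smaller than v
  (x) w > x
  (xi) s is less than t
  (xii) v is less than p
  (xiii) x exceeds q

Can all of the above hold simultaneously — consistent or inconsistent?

inconsistent

We have v < p stated directly, yet also p < q < x < w < n < s < t < u < v by chaining the others — so p < v. Contradiction.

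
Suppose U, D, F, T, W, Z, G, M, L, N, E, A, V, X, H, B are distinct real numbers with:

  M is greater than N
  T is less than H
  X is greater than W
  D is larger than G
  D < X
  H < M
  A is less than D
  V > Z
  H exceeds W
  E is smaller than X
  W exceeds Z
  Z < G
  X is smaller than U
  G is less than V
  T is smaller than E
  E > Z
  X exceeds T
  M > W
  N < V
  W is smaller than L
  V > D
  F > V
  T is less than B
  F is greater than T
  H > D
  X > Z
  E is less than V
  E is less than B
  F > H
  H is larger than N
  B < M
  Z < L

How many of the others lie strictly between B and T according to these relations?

1

Chaining upward from T reaches: E, V, X, H, F, U, M.
Chaining downward from B reaches: Z, E.
Strictly between T and B are those in both lists: E — 1 element.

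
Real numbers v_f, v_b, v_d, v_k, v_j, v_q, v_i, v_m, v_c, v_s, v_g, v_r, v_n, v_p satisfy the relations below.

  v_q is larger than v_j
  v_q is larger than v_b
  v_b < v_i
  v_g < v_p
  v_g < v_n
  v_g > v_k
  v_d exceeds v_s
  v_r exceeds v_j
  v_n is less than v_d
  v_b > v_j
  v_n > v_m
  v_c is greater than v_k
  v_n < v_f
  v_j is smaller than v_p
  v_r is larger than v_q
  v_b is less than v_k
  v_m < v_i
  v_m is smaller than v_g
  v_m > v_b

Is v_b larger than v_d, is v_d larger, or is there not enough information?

v_d

v_b < v_m < v_g < v_n < v_d, by transitivity through v_m, v_g, v_n.
So v_d is larger.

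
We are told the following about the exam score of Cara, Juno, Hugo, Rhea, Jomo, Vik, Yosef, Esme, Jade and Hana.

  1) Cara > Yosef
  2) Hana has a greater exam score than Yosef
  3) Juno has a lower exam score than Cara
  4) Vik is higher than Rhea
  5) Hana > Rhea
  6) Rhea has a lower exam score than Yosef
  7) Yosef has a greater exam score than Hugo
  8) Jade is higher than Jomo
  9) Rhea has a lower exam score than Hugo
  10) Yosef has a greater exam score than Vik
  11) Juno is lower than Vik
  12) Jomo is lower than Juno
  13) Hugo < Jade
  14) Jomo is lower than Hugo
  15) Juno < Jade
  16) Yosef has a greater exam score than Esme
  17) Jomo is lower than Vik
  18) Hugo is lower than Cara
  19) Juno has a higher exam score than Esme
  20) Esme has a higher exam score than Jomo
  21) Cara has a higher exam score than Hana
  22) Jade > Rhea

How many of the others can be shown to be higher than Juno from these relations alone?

5

From Juno the given relations immediately reach Jade, Vik, Cara.
From those, Yosef — 4 in total.
From those, Hana — 5 in total.
Nothing else is reachable above Juno; 5 in all.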